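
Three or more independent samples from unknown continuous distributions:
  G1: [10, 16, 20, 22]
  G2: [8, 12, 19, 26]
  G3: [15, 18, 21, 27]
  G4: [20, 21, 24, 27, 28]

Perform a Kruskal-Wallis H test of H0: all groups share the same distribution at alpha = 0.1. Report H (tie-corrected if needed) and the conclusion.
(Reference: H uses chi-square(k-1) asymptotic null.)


Step 1: Combine all N = 17 observations and assign midranks.
sorted (value, group, rank): (8,G2,1), (10,G1,2), (12,G2,3), (15,G3,4), (16,G1,5), (18,G3,6), (19,G2,7), (20,G1,8.5), (20,G4,8.5), (21,G3,10.5), (21,G4,10.5), (22,G1,12), (24,G4,13), (26,G2,14), (27,G3,15.5), (27,G4,15.5), (28,G4,17)
Step 2: Sum ranks within each group.
R_1 = 27.5 (n_1 = 4)
R_2 = 25 (n_2 = 4)
R_3 = 36 (n_3 = 4)
R_4 = 64.5 (n_4 = 5)
Step 3: H = 12/(N(N+1)) * sum(R_i^2/n_i) - 3(N+1)
     = 12/(17*18) * (27.5^2/4 + 25^2/4 + 36^2/4 + 64.5^2/5) - 3*18
     = 0.039216 * 1501.36 - 54
     = 4.876961.
Step 4: Ties present; correction factor C = 1 - 18/(17^3 - 17) = 0.996324. Corrected H = 4.876961 / 0.996324 = 4.894957.
Step 5: Under H0, H ~ chi^2(3); p-value = 0.179652.
Step 6: alpha = 0.1. fail to reject H0.

H = 4.8950, df = 3, p = 0.179652, fail to reject H0.


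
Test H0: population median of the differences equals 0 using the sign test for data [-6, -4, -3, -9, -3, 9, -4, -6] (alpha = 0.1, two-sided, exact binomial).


Step 1: Discard zero differences. Original n = 8; n_eff = number of nonzero differences = 8.
Nonzero differences (with sign): -6, -4, -3, -9, -3, +9, -4, -6
Step 2: Count signs: positive = 1, negative = 7.
Step 3: Under H0: P(positive) = 0.5, so the number of positives S ~ Bin(8, 0.5).
Step 4: Two-sided exact p-value = sum of Bin(8,0.5) probabilities at or below the observed probability = 0.070312.
Step 5: alpha = 0.1. reject H0.

n_eff = 8, pos = 1, neg = 7, p = 0.070312, reject H0.


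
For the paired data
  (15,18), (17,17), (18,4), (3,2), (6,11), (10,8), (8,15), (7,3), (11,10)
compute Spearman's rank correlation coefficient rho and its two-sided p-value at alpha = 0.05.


Step 1: Rank x and y separately (midranks; no ties here).
rank(x): 15->7, 17->8, 18->9, 3->1, 6->2, 10->5, 8->4, 7->3, 11->6
rank(y): 18->9, 17->8, 4->3, 2->1, 11->6, 8->4, 15->7, 3->2, 10->5
Step 2: d_i = R_x(i) - R_y(i); compute d_i^2.
  (7-9)^2=4, (8-8)^2=0, (9-3)^2=36, (1-1)^2=0, (2-6)^2=16, (5-4)^2=1, (4-7)^2=9, (3-2)^2=1, (6-5)^2=1
sum(d^2) = 68.
Step 3: rho = 1 - 6*68 / (9*(9^2 - 1)) = 1 - 408/720 = 0.433333.
Step 4: Under H0, t = rho * sqrt((n-2)/(1-rho^2)) = 1.2721 ~ t(7).
Step 5: Two-sided p-value from the t-distribution with 7 df = 0.243952.
Step 6: alpha = 0.05. fail to reject H0.

rho = 0.4333, p = 0.243952, fail to reject H0 at alpha = 0.05.


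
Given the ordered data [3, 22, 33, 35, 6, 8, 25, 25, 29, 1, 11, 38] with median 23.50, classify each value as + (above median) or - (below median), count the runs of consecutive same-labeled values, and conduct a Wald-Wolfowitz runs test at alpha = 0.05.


Step 1: Compute median = 23.50; label A = above, B = below.
Labels in order: BBAABBAAABBA  (n_A = 6, n_B = 6)
Step 2: Count runs R = 6.
Step 3: Under H0 (random ordering), E[R] = 2*n_A*n_B/(n_A+n_B) + 1 = 2*6*6/12 + 1 = 7.0000.
        Var[R] = 2*n_A*n_B*(2*n_A*n_B - n_A - n_B) / ((n_A+n_B)^2 * (n_A+n_B-1)) = 4320/1584 = 2.7273.
        SD[R] = 1.6514.
Step 4: Continuity-corrected z = (R + 0.5 - E[R]) / SD[R] = (6 + 0.5 - 7.0000) / 1.6514 = -0.3028.
Step 5: Two-sided p-value via normal approximation = 2*(1 - Phi(|z|)) = 0.762069.
Step 6: alpha = 0.05. fail to reject H0.

R = 6, z = -0.3028, p = 0.762069, fail to reject H0.


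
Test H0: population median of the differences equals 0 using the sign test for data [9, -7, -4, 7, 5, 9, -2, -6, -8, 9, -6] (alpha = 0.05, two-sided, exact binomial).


Step 1: Discard zero differences. Original n = 11; n_eff = number of nonzero differences = 11.
Nonzero differences (with sign): +9, -7, -4, +7, +5, +9, -2, -6, -8, +9, -6
Step 2: Count signs: positive = 5, negative = 6.
Step 3: Under H0: P(positive) = 0.5, so the number of positives S ~ Bin(11, 0.5).
Step 4: Two-sided exact p-value = sum of Bin(11,0.5) probabilities at or below the observed probability = 1.000000.
Step 5: alpha = 0.05. fail to reject H0.

n_eff = 11, pos = 5, neg = 6, p = 1.000000, fail to reject H0.


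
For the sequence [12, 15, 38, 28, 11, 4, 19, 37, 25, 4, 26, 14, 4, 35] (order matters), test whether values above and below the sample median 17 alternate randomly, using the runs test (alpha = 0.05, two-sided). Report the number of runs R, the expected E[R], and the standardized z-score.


Step 1: Compute median = 17; label A = above, B = below.
Labels in order: BBAABBAAABABBA  (n_A = 7, n_B = 7)
Step 2: Count runs R = 8.
Step 3: Under H0 (random ordering), E[R] = 2*n_A*n_B/(n_A+n_B) + 1 = 2*7*7/14 + 1 = 8.0000.
        Var[R] = 2*n_A*n_B*(2*n_A*n_B - n_A - n_B) / ((n_A+n_B)^2 * (n_A+n_B-1)) = 8232/2548 = 3.2308.
        SD[R] = 1.7974.
Step 4: R = E[R], so z = 0 with no continuity correction.
Step 5: Two-sided p-value via normal approximation = 2*(1 - Phi(|z|)) = 1.000000.
Step 6: alpha = 0.05. fail to reject H0.

R = 8, z = 0.0000, p = 1.000000, fail to reject H0.


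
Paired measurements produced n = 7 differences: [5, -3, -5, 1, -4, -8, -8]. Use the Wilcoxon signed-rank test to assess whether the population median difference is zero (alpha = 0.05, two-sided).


Step 1: Drop any zero differences (none here) and take |d_i|.
|d| = [5, 3, 5, 1, 4, 8, 8]
Step 2: Midrank |d_i| (ties get averaged ranks).
ranks: |5|->4.5, |3|->2, |5|->4.5, |1|->1, |4|->3, |8|->6.5, |8|->6.5
Step 3: Attach original signs; sum ranks with positive sign and with negative sign.
W+ = 4.5 + 1 = 5.5
W- = 2 + 4.5 + 3 + 6.5 + 6.5 = 22.5
(Check: W+ + W- = 28 should equal n(n+1)/2 = 28.)
Step 4: Test statistic W = min(W+, W-) = 5.5.
Step 5: Ties in |d|, so use the tie-corrected normal approximation.
        E[W] = n(n+1)/4 = 7*8/4 = 14.
        Tie groups: |d|=5 (t=2), |d|=8 (t=2); sum(t^3 - t) = 12.
        Var[W] = n(n+1)(2n+1)/24 - sum(t^3-t)/48 = 840/24 - 12/48 = 34.75.
        z = (W - E[W]) / sqrt(Var[W]) = (5.5 - 14) / 5.8949 = -1.4419.
        Two-sided p = 2*Phi(z) = 0.149325.
Step 6: alpha = 0.05. fail to reject H0.

W+ = 5.5, W- = 22.5, W = min = 5.5, p = 0.149325, fail to reject H0.


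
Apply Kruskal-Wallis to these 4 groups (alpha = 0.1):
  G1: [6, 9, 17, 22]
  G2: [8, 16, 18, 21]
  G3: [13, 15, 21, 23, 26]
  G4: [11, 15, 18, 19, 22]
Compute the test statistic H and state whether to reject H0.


Step 1: Combine all N = 18 observations and assign midranks.
sorted (value, group, rank): (6,G1,1), (8,G2,2), (9,G1,3), (11,G4,4), (13,G3,5), (15,G3,6.5), (15,G4,6.5), (16,G2,8), (17,G1,9), (18,G2,10.5), (18,G4,10.5), (19,G4,12), (21,G2,13.5), (21,G3,13.5), (22,G1,15.5), (22,G4,15.5), (23,G3,17), (26,G3,18)
Step 2: Sum ranks within each group.
R_1 = 28.5 (n_1 = 4)
R_2 = 34 (n_2 = 4)
R_3 = 60 (n_3 = 5)
R_4 = 48.5 (n_4 = 5)
Step 3: H = 12/(N(N+1)) * sum(R_i^2/n_i) - 3(N+1)
     = 12/(18*19) * (28.5^2/4 + 34^2/4 + 60^2/5 + 48.5^2/5) - 3*19
     = 0.035088 * 1682.51 - 57
     = 2.035526.
Step 4: Ties present; correction factor C = 1 - 24/(18^3 - 18) = 0.995872. Corrected H = 2.035526 / 0.995872 = 2.043964.
Step 5: Under H0, H ~ chi^2(3); p-value = 0.563332.
Step 6: alpha = 0.1. fail to reject H0.

H = 2.0440, df = 3, p = 0.563332, fail to reject H0.


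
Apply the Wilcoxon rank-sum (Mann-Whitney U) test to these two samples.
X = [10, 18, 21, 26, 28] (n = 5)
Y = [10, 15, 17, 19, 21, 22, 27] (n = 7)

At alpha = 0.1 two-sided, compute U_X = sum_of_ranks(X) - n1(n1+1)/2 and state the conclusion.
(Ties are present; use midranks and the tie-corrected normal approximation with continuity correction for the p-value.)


Step 1: Combine and sort all 12 observations; assign midranks.
sorted (value, group): (10,X), (10,Y), (15,Y), (17,Y), (18,X), (19,Y), (21,X), (21,Y), (22,Y), (26,X), (27,Y), (28,X)
ranks: 10->1.5, 10->1.5, 15->3, 17->4, 18->5, 19->6, 21->7.5, 21->7.5, 22->9, 26->10, 27->11, 28->12
Step 2: Rank sum for X: R1 = 1.5 + 5 + 7.5 + 10 + 12 = 36.
Step 3: U_X = R1 - n1(n1+1)/2 = 36 - 5*6/2 = 36 - 15 = 21.
       U_Y = n1*n2 - U_X = 35 - 21 = 14.
Step 4: Ties are present, so use the tie-corrected normal approximation (with continuity correction) for the p-value.
Step 5: p-value = 0.624905; compare to alpha = 0.1. fail to reject H0.

U_X = 21, p = 0.624905, fail to reject H0 at alpha = 0.1.


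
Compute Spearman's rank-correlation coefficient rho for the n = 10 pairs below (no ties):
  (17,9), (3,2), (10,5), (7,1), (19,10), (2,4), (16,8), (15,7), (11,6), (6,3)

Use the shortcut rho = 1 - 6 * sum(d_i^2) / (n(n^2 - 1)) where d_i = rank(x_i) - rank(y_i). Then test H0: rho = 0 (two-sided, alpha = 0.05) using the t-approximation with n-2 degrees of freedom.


Step 1: Rank x and y separately (midranks; no ties here).
rank(x): 17->9, 3->2, 10->5, 7->4, 19->10, 2->1, 16->8, 15->7, 11->6, 6->3
rank(y): 9->9, 2->2, 5->5, 1->1, 10->10, 4->4, 8->8, 7->7, 6->6, 3->3
Step 2: d_i = R_x(i) - R_y(i); compute d_i^2.
  (9-9)^2=0, (2-2)^2=0, (5-5)^2=0, (4-1)^2=9, (10-10)^2=0, (1-4)^2=9, (8-8)^2=0, (7-7)^2=0, (6-6)^2=0, (3-3)^2=0
sum(d^2) = 18.
Step 3: rho = 1 - 6*18 / (10*(10^2 - 1)) = 1 - 108/990 = 0.890909.
Step 4: Under H0, t = rho * sqrt((n-2)/(1-rho^2)) = 5.5482 ~ t(8).
Step 5: Two-sided p-value from the t-distribution with 8 df = 0.000542.
Step 6: alpha = 0.05. reject H0.

rho = 0.8909, p = 0.000542, reject H0 at alpha = 0.05.


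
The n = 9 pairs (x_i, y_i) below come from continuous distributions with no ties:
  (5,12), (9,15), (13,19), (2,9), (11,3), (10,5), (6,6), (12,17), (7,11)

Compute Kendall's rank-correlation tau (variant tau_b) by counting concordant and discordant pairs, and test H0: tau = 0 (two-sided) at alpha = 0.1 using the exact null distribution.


Step 1: Enumerate the 36 unordered pairs (i,j) with i<j and classify each by sign(x_j-x_i) * sign(y_j-y_i).
  (1,2):dx=+4,dy=+3->C; (1,3):dx=+8,dy=+7->C; (1,4):dx=-3,dy=-3->C; (1,5):dx=+6,dy=-9->D
  (1,6):dx=+5,dy=-7->D; (1,7):dx=+1,dy=-6->D; (1,8):dx=+7,dy=+5->C; (1,9):dx=+2,dy=-1->D
  (2,3):dx=+4,dy=+4->C; (2,4):dx=-7,dy=-6->C; (2,5):dx=+2,dy=-12->D; (2,6):dx=+1,dy=-10->D
  (2,7):dx=-3,dy=-9->C; (2,8):dx=+3,dy=+2->C; (2,9):dx=-2,dy=-4->C; (3,4):dx=-11,dy=-10->C
  (3,5):dx=-2,dy=-16->C; (3,6):dx=-3,dy=-14->C; (3,7):dx=-7,dy=-13->C; (3,8):dx=-1,dy=-2->C
  (3,9):dx=-6,dy=-8->C; (4,5):dx=+9,dy=-6->D; (4,6):dx=+8,dy=-4->D; (4,7):dx=+4,dy=-3->D
  (4,8):dx=+10,dy=+8->C; (4,9):dx=+5,dy=+2->C; (5,6):dx=-1,dy=+2->D; (5,7):dx=-5,dy=+3->D
  (5,8):dx=+1,dy=+14->C; (5,9):dx=-4,dy=+8->D; (6,7):dx=-4,dy=+1->D; (6,8):dx=+2,dy=+12->C
  (6,9):dx=-3,dy=+6->D; (7,8):dx=+6,dy=+11->C; (7,9):dx=+1,dy=+5->C; (8,9):dx=-5,dy=-6->C
Step 2: C = 22, D = 14, total pairs = 36.
Step 3: tau = (C - D)/(n(n-1)/2) = (22 - 14)/36 = 0.222222.
Step 4: Exact two-sided p-value (enumerate n! = 362880 permutations of y under H0): p = 0.476709.
Step 5: alpha = 0.1. fail to reject H0.

tau_b = 0.2222 (C=22, D=14), p = 0.476709, fail to reject H0.


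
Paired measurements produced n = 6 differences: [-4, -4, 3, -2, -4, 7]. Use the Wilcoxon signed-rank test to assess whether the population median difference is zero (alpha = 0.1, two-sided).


Step 1: Drop any zero differences (none here) and take |d_i|.
|d| = [4, 4, 3, 2, 4, 7]
Step 2: Midrank |d_i| (ties get averaged ranks).
ranks: |4|->4, |4|->4, |3|->2, |2|->1, |4|->4, |7|->6
Step 3: Attach original signs; sum ranks with positive sign and with negative sign.
W+ = 2 + 6 = 8
W- = 4 + 4 + 1 + 4 = 13
(Check: W+ + W- = 21 should equal n(n+1)/2 = 21.)
Step 4: Test statistic W = min(W+, W-) = 8.
Step 5: Ties in |d|, so use the tie-corrected normal approximation.
        E[W] = n(n+1)/4 = 6*7/4 = 10.5.
        Tie groups: |d|=4 (t=3); sum(t^3 - t) = 24.
        Var[W] = n(n+1)(2n+1)/24 - sum(t^3-t)/48 = 546/24 - 24/48 = 22.25.
        z = (W - E[W]) / sqrt(Var[W]) = (8 - 10.5) / 4.7170 = -0.5300.
        Two-sided p = 2*Phi(z) = 0.596113.
Step 6: alpha = 0.1. fail to reject H0.

W+ = 8, W- = 13, W = min = 8, p = 0.596113, fail to reject H0.


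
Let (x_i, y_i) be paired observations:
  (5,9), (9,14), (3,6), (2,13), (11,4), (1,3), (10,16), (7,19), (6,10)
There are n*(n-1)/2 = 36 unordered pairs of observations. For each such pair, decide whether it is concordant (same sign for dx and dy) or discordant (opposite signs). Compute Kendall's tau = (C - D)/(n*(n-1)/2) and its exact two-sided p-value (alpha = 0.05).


Step 1: Enumerate the 36 unordered pairs (i,j) with i<j and classify each by sign(x_j-x_i) * sign(y_j-y_i).
  (1,2):dx=+4,dy=+5->C; (1,3):dx=-2,dy=-3->C; (1,4):dx=-3,dy=+4->D; (1,5):dx=+6,dy=-5->D
  (1,6):dx=-4,dy=-6->C; (1,7):dx=+5,dy=+7->C; (1,8):dx=+2,dy=+10->C; (1,9):dx=+1,dy=+1->C
  (2,3):dx=-6,dy=-8->C; (2,4):dx=-7,dy=-1->C; (2,5):dx=+2,dy=-10->D; (2,6):dx=-8,dy=-11->C
  (2,7):dx=+1,dy=+2->C; (2,8):dx=-2,dy=+5->D; (2,9):dx=-3,dy=-4->C; (3,4):dx=-1,dy=+7->D
  (3,5):dx=+8,dy=-2->D; (3,6):dx=-2,dy=-3->C; (3,7):dx=+7,dy=+10->C; (3,8):dx=+4,dy=+13->C
  (3,9):dx=+3,dy=+4->C; (4,5):dx=+9,dy=-9->D; (4,6):dx=-1,dy=-10->C; (4,7):dx=+8,dy=+3->C
  (4,8):dx=+5,dy=+6->C; (4,9):dx=+4,dy=-3->D; (5,6):dx=-10,dy=-1->C; (5,7):dx=-1,dy=+12->D
  (5,8):dx=-4,dy=+15->D; (5,9):dx=-5,dy=+6->D; (6,7):dx=+9,dy=+13->C; (6,8):dx=+6,dy=+16->C
  (6,9):dx=+5,dy=+7->C; (7,8):dx=-3,dy=+3->D; (7,9):dx=-4,dy=-6->C; (8,9):dx=-1,dy=-9->C
Step 2: C = 24, D = 12, total pairs = 36.
Step 3: tau = (C - D)/(n(n-1)/2) = (24 - 12)/36 = 0.333333.
Step 4: Exact two-sided p-value (enumerate n! = 362880 permutations of y under H0): p = 0.259518.
Step 5: alpha = 0.05. fail to reject H0.

tau_b = 0.3333 (C=24, D=12), p = 0.259518, fail to reject H0.


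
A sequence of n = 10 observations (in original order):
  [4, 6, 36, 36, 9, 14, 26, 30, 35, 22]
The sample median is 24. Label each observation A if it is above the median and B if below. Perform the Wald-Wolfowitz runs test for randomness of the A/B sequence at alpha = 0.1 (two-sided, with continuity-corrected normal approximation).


Step 1: Compute median = 24; label A = above, B = below.
Labels in order: BBAABBAAAB  (n_A = 5, n_B = 5)
Step 2: Count runs R = 5.
Step 3: Under H0 (random ordering), E[R] = 2*n_A*n_B/(n_A+n_B) + 1 = 2*5*5/10 + 1 = 6.0000.
        Var[R] = 2*n_A*n_B*(2*n_A*n_B - n_A - n_B) / ((n_A+n_B)^2 * (n_A+n_B-1)) = 2000/900 = 2.2222.
        SD[R] = 1.4907.
Step 4: Continuity-corrected z = (R + 0.5 - E[R]) / SD[R] = (5 + 0.5 - 6.0000) / 1.4907 = -0.3354.
Step 5: Two-sided p-value via normal approximation = 2*(1 - Phi(|z|)) = 0.737316.
Step 6: alpha = 0.1. fail to reject H0.

R = 5, z = -0.3354, p = 0.737316, fail to reject H0.


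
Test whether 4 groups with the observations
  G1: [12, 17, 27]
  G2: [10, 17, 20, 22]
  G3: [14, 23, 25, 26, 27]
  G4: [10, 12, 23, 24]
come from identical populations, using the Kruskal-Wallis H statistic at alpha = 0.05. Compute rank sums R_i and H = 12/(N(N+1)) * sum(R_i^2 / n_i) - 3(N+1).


Step 1: Combine all N = 16 observations and assign midranks.
sorted (value, group, rank): (10,G2,1.5), (10,G4,1.5), (12,G1,3.5), (12,G4,3.5), (14,G3,5), (17,G1,6.5), (17,G2,6.5), (20,G2,8), (22,G2,9), (23,G3,10.5), (23,G4,10.5), (24,G4,12), (25,G3,13), (26,G3,14), (27,G1,15.5), (27,G3,15.5)
Step 2: Sum ranks within each group.
R_1 = 25.5 (n_1 = 3)
R_2 = 25 (n_2 = 4)
R_3 = 58 (n_3 = 5)
R_4 = 27.5 (n_4 = 4)
Step 3: H = 12/(N(N+1)) * sum(R_i^2/n_i) - 3(N+1)
     = 12/(16*17) * (25.5^2/3 + 25^2/4 + 58^2/5 + 27.5^2/4) - 3*17
     = 0.044118 * 1234.86 - 51
     = 3.479228.
Step 4: Ties present; correction factor C = 1 - 30/(16^3 - 16) = 0.992647. Corrected H = 3.479228 / 0.992647 = 3.505000.
Step 5: Under H0, H ~ chi^2(3); p-value = 0.320114.
Step 6: alpha = 0.05. fail to reject H0.

H = 3.5050, df = 3, p = 0.320114, fail to reject H0.


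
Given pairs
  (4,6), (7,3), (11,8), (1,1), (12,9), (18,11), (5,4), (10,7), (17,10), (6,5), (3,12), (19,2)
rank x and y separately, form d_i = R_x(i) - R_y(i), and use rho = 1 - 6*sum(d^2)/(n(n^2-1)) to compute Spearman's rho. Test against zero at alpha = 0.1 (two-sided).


Step 1: Rank x and y separately (midranks; no ties here).
rank(x): 4->3, 7->6, 11->8, 1->1, 12->9, 18->11, 5->4, 10->7, 17->10, 6->5, 3->2, 19->12
rank(y): 6->6, 3->3, 8->8, 1->1, 9->9, 11->11, 4->4, 7->7, 10->10, 5->5, 12->12, 2->2
Step 2: d_i = R_x(i) - R_y(i); compute d_i^2.
  (3-6)^2=9, (6-3)^2=9, (8-8)^2=0, (1-1)^2=0, (9-9)^2=0, (11-11)^2=0, (4-4)^2=0, (7-7)^2=0, (10-10)^2=0, (5-5)^2=0, (2-12)^2=100, (12-2)^2=100
sum(d^2) = 218.
Step 3: rho = 1 - 6*218 / (12*(12^2 - 1)) = 1 - 1308/1716 = 0.237762.
Step 4: Under H0, t = rho * sqrt((n-2)/(1-rho^2)) = 0.7741 ~ t(10).
Step 5: Two-sided p-value from the t-distribution with 10 df = 0.456801.
Step 6: alpha = 0.1. fail to reject H0.

rho = 0.2378, p = 0.456801, fail to reject H0 at alpha = 0.1.


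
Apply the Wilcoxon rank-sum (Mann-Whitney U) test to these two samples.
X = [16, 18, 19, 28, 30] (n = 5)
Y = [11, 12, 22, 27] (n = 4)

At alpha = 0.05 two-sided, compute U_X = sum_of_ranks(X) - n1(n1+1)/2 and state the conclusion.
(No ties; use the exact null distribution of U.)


Step 1: Combine and sort all 9 observations; assign midranks.
sorted (value, group): (11,Y), (12,Y), (16,X), (18,X), (19,X), (22,Y), (27,Y), (28,X), (30,X)
ranks: 11->1, 12->2, 16->3, 18->4, 19->5, 22->6, 27->7, 28->8, 30->9
Step 2: Rank sum for X: R1 = 3 + 4 + 5 + 8 + 9 = 29.
Step 3: U_X = R1 - n1(n1+1)/2 = 29 - 5*6/2 = 29 - 15 = 14.
       U_Y = n1*n2 - U_X = 20 - 14 = 6.
Step 4: No ties, so the exact null distribution of U (based on enumerating the C(9,5) = 126 equally likely rank assignments) gives the two-sided p-value.
Step 5: p-value = 0.412698; compare to alpha = 0.05. fail to reject H0.

U_X = 14, p = 0.412698, fail to reject H0 at alpha = 0.05.


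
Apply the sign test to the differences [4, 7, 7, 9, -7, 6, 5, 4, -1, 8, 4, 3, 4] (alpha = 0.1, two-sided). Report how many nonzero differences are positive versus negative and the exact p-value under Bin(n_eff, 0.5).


Step 1: Discard zero differences. Original n = 13; n_eff = number of nonzero differences = 13.
Nonzero differences (with sign): +4, +7, +7, +9, -7, +6, +5, +4, -1, +8, +4, +3, +4
Step 2: Count signs: positive = 11, negative = 2.
Step 3: Under H0: P(positive) = 0.5, so the number of positives S ~ Bin(13, 0.5).
Step 4: Two-sided exact p-value = sum of Bin(13,0.5) probabilities at or below the observed probability = 0.022461.
Step 5: alpha = 0.1. reject H0.

n_eff = 13, pos = 11, neg = 2, p = 0.022461, reject H0.


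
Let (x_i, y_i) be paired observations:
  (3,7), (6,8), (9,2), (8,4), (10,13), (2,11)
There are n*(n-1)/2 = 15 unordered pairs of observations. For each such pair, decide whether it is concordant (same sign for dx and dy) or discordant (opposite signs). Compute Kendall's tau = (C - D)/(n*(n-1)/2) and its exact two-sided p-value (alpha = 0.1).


Step 1: Enumerate the 15 unordered pairs (i,j) with i<j and classify each by sign(x_j-x_i) * sign(y_j-y_i).
  (1,2):dx=+3,dy=+1->C; (1,3):dx=+6,dy=-5->D; (1,4):dx=+5,dy=-3->D; (1,5):dx=+7,dy=+6->C
  (1,6):dx=-1,dy=+4->D; (2,3):dx=+3,dy=-6->D; (2,4):dx=+2,dy=-4->D; (2,5):dx=+4,dy=+5->C
  (2,6):dx=-4,dy=+3->D; (3,4):dx=-1,dy=+2->D; (3,5):dx=+1,dy=+11->C; (3,6):dx=-7,dy=+9->D
  (4,5):dx=+2,dy=+9->C; (4,6):dx=-6,dy=+7->D; (5,6):dx=-8,dy=-2->C
Step 2: C = 6, D = 9, total pairs = 15.
Step 3: tau = (C - D)/(n(n-1)/2) = (6 - 9)/15 = -0.200000.
Step 4: Exact two-sided p-value (enumerate n! = 720 permutations of y under H0): p = 0.719444.
Step 5: alpha = 0.1. fail to reject H0.

tau_b = -0.2000 (C=6, D=9), p = 0.719444, fail to reject H0.


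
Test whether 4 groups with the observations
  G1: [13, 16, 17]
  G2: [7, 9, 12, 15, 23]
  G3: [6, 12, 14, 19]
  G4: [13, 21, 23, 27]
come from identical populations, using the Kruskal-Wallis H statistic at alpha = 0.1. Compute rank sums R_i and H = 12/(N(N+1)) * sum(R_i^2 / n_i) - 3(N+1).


Step 1: Combine all N = 16 observations and assign midranks.
sorted (value, group, rank): (6,G3,1), (7,G2,2), (9,G2,3), (12,G2,4.5), (12,G3,4.5), (13,G1,6.5), (13,G4,6.5), (14,G3,8), (15,G2,9), (16,G1,10), (17,G1,11), (19,G3,12), (21,G4,13), (23,G2,14.5), (23,G4,14.5), (27,G4,16)
Step 2: Sum ranks within each group.
R_1 = 27.5 (n_1 = 3)
R_2 = 33 (n_2 = 5)
R_3 = 25.5 (n_3 = 4)
R_4 = 50 (n_4 = 4)
Step 3: H = 12/(N(N+1)) * sum(R_i^2/n_i) - 3(N+1)
     = 12/(16*17) * (27.5^2/3 + 33^2/5 + 25.5^2/4 + 50^2/4) - 3*17
     = 0.044118 * 1257.45 - 51
     = 4.475551.
Step 4: Ties present; correction factor C = 1 - 18/(16^3 - 16) = 0.995588. Corrected H = 4.475551 / 0.995588 = 4.495384.
Step 5: Under H0, H ~ chi^2(3); p-value = 0.212702.
Step 6: alpha = 0.1. fail to reject H0.

H = 4.4954, df = 3, p = 0.212702, fail to reject H0.


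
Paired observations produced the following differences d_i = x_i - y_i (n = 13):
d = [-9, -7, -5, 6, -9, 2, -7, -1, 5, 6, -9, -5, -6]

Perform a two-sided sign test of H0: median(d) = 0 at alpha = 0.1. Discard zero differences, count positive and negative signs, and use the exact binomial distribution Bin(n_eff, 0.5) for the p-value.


Step 1: Discard zero differences. Original n = 13; n_eff = number of nonzero differences = 13.
Nonzero differences (with sign): -9, -7, -5, +6, -9, +2, -7, -1, +5, +6, -9, -5, -6
Step 2: Count signs: positive = 4, negative = 9.
Step 3: Under H0: P(positive) = 0.5, so the number of positives S ~ Bin(13, 0.5).
Step 4: Two-sided exact p-value = sum of Bin(13,0.5) probabilities at or below the observed probability = 0.266846.
Step 5: alpha = 0.1. fail to reject H0.

n_eff = 13, pos = 4, neg = 9, p = 0.266846, fail to reject H0.


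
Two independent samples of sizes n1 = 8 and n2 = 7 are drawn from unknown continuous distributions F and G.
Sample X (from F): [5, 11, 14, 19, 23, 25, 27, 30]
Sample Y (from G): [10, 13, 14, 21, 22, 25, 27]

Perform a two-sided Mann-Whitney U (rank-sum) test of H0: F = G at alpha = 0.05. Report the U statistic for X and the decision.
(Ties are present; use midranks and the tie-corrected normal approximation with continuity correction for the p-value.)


Step 1: Combine and sort all 15 observations; assign midranks.
sorted (value, group): (5,X), (10,Y), (11,X), (13,Y), (14,X), (14,Y), (19,X), (21,Y), (22,Y), (23,X), (25,X), (25,Y), (27,X), (27,Y), (30,X)
ranks: 5->1, 10->2, 11->3, 13->4, 14->5.5, 14->5.5, 19->7, 21->8, 22->9, 23->10, 25->11.5, 25->11.5, 27->13.5, 27->13.5, 30->15
Step 2: Rank sum for X: R1 = 1 + 3 + 5.5 + 7 + 10 + 11.5 + 13.5 + 15 = 66.5.
Step 3: U_X = R1 - n1(n1+1)/2 = 66.5 - 8*9/2 = 66.5 - 36 = 30.5.
       U_Y = n1*n2 - U_X = 56 - 30.5 = 25.5.
Step 4: Ties are present, so use the tie-corrected normal approximation (with continuity correction) for the p-value.
Step 5: p-value = 0.816478; compare to alpha = 0.05. fail to reject H0.

U_X = 30.5, p = 0.816478, fail to reject H0 at alpha = 0.05.


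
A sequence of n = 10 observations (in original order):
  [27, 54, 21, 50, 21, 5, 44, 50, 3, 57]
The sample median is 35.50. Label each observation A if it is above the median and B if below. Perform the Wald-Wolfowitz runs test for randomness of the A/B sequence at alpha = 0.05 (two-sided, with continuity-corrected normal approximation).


Step 1: Compute median = 35.50; label A = above, B = below.
Labels in order: BABABBAABA  (n_A = 5, n_B = 5)
Step 2: Count runs R = 8.
Step 3: Under H0 (random ordering), E[R] = 2*n_A*n_B/(n_A+n_B) + 1 = 2*5*5/10 + 1 = 6.0000.
        Var[R] = 2*n_A*n_B*(2*n_A*n_B - n_A - n_B) / ((n_A+n_B)^2 * (n_A+n_B-1)) = 2000/900 = 2.2222.
        SD[R] = 1.4907.
Step 4: Continuity-corrected z = (R - 0.5 - E[R]) / SD[R] = (8 - 0.5 - 6.0000) / 1.4907 = 1.0062.
Step 5: Two-sided p-value via normal approximation = 2*(1 - Phi(|z|)) = 0.314305.
Step 6: alpha = 0.05. fail to reject H0.

R = 8, z = 1.0062, p = 0.314305, fail to reject H0.


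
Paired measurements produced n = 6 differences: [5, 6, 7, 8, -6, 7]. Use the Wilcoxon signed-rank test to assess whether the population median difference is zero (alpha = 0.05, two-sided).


Step 1: Drop any zero differences (none here) and take |d_i|.
|d| = [5, 6, 7, 8, 6, 7]
Step 2: Midrank |d_i| (ties get averaged ranks).
ranks: |5|->1, |6|->2.5, |7|->4.5, |8|->6, |6|->2.5, |7|->4.5
Step 3: Attach original signs; sum ranks with positive sign and with negative sign.
W+ = 1 + 2.5 + 4.5 + 6 + 4.5 = 18.5
W- = 2.5 = 2.5
(Check: W+ + W- = 21 should equal n(n+1)/2 = 21.)
Step 4: Test statistic W = min(W+, W-) = 2.5.
Step 5: Ties in |d|, so use the tie-corrected normal approximation.
        E[W] = n(n+1)/4 = 6*7/4 = 10.5.
        Tie groups: |d|=6 (t=2), |d|=7 (t=2); sum(t^3 - t) = 12.
        Var[W] = n(n+1)(2n+1)/24 - sum(t^3-t)/48 = 546/24 - 12/48 = 22.5.
        z = (W - E[W]) / sqrt(Var[W]) = (2.5 - 10.5) / 4.7434 = -1.6865.
        Two-sided p = 2*Phi(z) = 0.091690.
Step 6: alpha = 0.05. fail to reject H0.

W+ = 18.5, W- = 2.5, W = min = 2.5, p = 0.091690, fail to reject H0.


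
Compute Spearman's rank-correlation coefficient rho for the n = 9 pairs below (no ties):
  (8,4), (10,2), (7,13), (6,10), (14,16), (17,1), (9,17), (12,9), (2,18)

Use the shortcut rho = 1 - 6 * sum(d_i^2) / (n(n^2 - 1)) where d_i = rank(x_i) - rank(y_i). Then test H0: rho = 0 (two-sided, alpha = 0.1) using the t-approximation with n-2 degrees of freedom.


Step 1: Rank x and y separately (midranks; no ties here).
rank(x): 8->4, 10->6, 7->3, 6->2, 14->8, 17->9, 9->5, 12->7, 2->1
rank(y): 4->3, 2->2, 13->6, 10->5, 16->7, 1->1, 17->8, 9->4, 18->9
Step 2: d_i = R_x(i) - R_y(i); compute d_i^2.
  (4-3)^2=1, (6-2)^2=16, (3-6)^2=9, (2-5)^2=9, (8-7)^2=1, (9-1)^2=64, (5-8)^2=9, (7-4)^2=9, (1-9)^2=64
sum(d^2) = 182.
Step 3: rho = 1 - 6*182 / (9*(9^2 - 1)) = 1 - 1092/720 = -0.516667.
Step 4: Under H0, t = rho * sqrt((n-2)/(1-rho^2)) = -1.5966 ~ t(7).
Step 5: Two-sided p-value from the t-distribution with 7 df = 0.154390.
Step 6: alpha = 0.1. fail to reject H0.

rho = -0.5167, p = 0.154390, fail to reject H0 at alpha = 0.1.


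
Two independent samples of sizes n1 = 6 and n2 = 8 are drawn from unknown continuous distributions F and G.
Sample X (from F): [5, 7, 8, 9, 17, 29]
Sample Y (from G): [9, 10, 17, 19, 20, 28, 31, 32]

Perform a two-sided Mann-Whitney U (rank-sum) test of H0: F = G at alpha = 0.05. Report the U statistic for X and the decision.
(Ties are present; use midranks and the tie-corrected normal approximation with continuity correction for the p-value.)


Step 1: Combine and sort all 14 observations; assign midranks.
sorted (value, group): (5,X), (7,X), (8,X), (9,X), (9,Y), (10,Y), (17,X), (17,Y), (19,Y), (20,Y), (28,Y), (29,X), (31,Y), (32,Y)
ranks: 5->1, 7->2, 8->3, 9->4.5, 9->4.5, 10->6, 17->7.5, 17->7.5, 19->9, 20->10, 28->11, 29->12, 31->13, 32->14
Step 2: Rank sum for X: R1 = 1 + 2 + 3 + 4.5 + 7.5 + 12 = 30.
Step 3: U_X = R1 - n1(n1+1)/2 = 30 - 6*7/2 = 30 - 21 = 9.
       U_Y = n1*n2 - U_X = 48 - 9 = 39.
Step 4: Ties are present, so use the tie-corrected normal approximation (with continuity correction) for the p-value.
Step 5: p-value = 0.060646; compare to alpha = 0.05. fail to reject H0.

U_X = 9, p = 0.060646, fail to reject H0 at alpha = 0.05.


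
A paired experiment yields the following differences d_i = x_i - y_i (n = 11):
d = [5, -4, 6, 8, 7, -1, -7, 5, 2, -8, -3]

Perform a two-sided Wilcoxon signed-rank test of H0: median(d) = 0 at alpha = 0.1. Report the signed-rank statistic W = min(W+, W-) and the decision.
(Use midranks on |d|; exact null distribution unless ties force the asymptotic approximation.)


Step 1: Drop any zero differences (none here) and take |d_i|.
|d| = [5, 4, 6, 8, 7, 1, 7, 5, 2, 8, 3]
Step 2: Midrank |d_i| (ties get averaged ranks).
ranks: |5|->5.5, |4|->4, |6|->7, |8|->10.5, |7|->8.5, |1|->1, |7|->8.5, |5|->5.5, |2|->2, |8|->10.5, |3|->3
Step 3: Attach original signs; sum ranks with positive sign and with negative sign.
W+ = 5.5 + 7 + 10.5 + 8.5 + 5.5 + 2 = 39
W- = 4 + 1 + 8.5 + 10.5 + 3 = 27
(Check: W+ + W- = 66 should equal n(n+1)/2 = 66.)
Step 4: Test statistic W = min(W+, W-) = 27.
Step 5: Ties in |d|, so use the tie-corrected normal approximation.
        E[W] = n(n+1)/4 = 11*12/4 = 33.
        Tie groups: |d|=5 (t=2), |d|=7 (t=2), |d|=8 (t=2); sum(t^3 - t) = 18.
        Var[W] = n(n+1)(2n+1)/24 - sum(t^3-t)/48 = 3036/24 - 18/48 = 126.125.
        z = (W - E[W]) / sqrt(Var[W]) = (27 - 33) / 11.2305 = -0.5343.
        Two-sided p = 2*Phi(z) = 0.593163.
Step 6: alpha = 0.1. fail to reject H0.

W+ = 39, W- = 27, W = min = 27, p = 0.593163, fail to reject H0.


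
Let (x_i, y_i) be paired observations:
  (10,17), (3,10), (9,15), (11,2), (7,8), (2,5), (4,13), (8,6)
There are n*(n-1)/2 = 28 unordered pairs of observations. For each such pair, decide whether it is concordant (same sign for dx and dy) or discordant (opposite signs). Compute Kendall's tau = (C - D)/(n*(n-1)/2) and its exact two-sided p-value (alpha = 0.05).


Step 1: Enumerate the 28 unordered pairs (i,j) with i<j and classify each by sign(x_j-x_i) * sign(y_j-y_i).
  (1,2):dx=-7,dy=-7->C; (1,3):dx=-1,dy=-2->C; (1,4):dx=+1,dy=-15->D; (1,5):dx=-3,dy=-9->C
  (1,6):dx=-8,dy=-12->C; (1,7):dx=-6,dy=-4->C; (1,8):dx=-2,dy=-11->C; (2,3):dx=+6,dy=+5->C
  (2,4):dx=+8,dy=-8->D; (2,5):dx=+4,dy=-2->D; (2,6):dx=-1,dy=-5->C; (2,7):dx=+1,dy=+3->C
  (2,8):dx=+5,dy=-4->D; (3,4):dx=+2,dy=-13->D; (3,5):dx=-2,dy=-7->C; (3,6):dx=-7,dy=-10->C
  (3,7):dx=-5,dy=-2->C; (3,8):dx=-1,dy=-9->C; (4,5):dx=-4,dy=+6->D; (4,6):dx=-9,dy=+3->D
  (4,7):dx=-7,dy=+11->D; (4,8):dx=-3,dy=+4->D; (5,6):dx=-5,dy=-3->C; (5,7):dx=-3,dy=+5->D
  (5,8):dx=+1,dy=-2->D; (6,7):dx=+2,dy=+8->C; (6,8):dx=+6,dy=+1->C; (7,8):dx=+4,dy=-7->D
Step 2: C = 16, D = 12, total pairs = 28.
Step 3: tau = (C - D)/(n(n-1)/2) = (16 - 12)/28 = 0.142857.
Step 4: Exact two-sided p-value (enumerate n! = 40320 permutations of y under H0): p = 0.719544.
Step 5: alpha = 0.05. fail to reject H0.

tau_b = 0.1429 (C=16, D=12), p = 0.719544, fail to reject H0.


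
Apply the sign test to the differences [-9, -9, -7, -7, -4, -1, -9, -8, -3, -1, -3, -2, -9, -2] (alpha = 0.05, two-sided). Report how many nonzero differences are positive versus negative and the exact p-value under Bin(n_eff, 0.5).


Step 1: Discard zero differences. Original n = 14; n_eff = number of nonzero differences = 14.
Nonzero differences (with sign): -9, -9, -7, -7, -4, -1, -9, -8, -3, -1, -3, -2, -9, -2
Step 2: Count signs: positive = 0, negative = 14.
Step 3: Under H0: P(positive) = 0.5, so the number of positives S ~ Bin(14, 0.5).
Step 4: Two-sided exact p-value = sum of Bin(14,0.5) probabilities at or below the observed probability = 0.000122.
Step 5: alpha = 0.05. reject H0.

n_eff = 14, pos = 0, neg = 14, p = 0.000122, reject H0.


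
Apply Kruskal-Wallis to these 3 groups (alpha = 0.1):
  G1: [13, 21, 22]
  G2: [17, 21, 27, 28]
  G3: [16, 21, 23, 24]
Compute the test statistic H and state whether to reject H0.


Step 1: Combine all N = 11 observations and assign midranks.
sorted (value, group, rank): (13,G1,1), (16,G3,2), (17,G2,3), (21,G1,5), (21,G2,5), (21,G3,5), (22,G1,7), (23,G3,8), (24,G3,9), (27,G2,10), (28,G2,11)
Step 2: Sum ranks within each group.
R_1 = 13 (n_1 = 3)
R_2 = 29 (n_2 = 4)
R_3 = 24 (n_3 = 4)
Step 3: H = 12/(N(N+1)) * sum(R_i^2/n_i) - 3(N+1)
     = 12/(11*12) * (13^2/3 + 29^2/4 + 24^2/4) - 3*12
     = 0.090909 * 410.583 - 36
     = 1.325758.
Step 4: Ties present; correction factor C = 1 - 24/(11^3 - 11) = 0.981818. Corrected H = 1.325758 / 0.981818 = 1.350309.
Step 5: Under H0, H ~ chi^2(2); p-value = 0.509078.
Step 6: alpha = 0.1. fail to reject H0.

H = 1.3503, df = 2, p = 0.509078, fail to reject H0.


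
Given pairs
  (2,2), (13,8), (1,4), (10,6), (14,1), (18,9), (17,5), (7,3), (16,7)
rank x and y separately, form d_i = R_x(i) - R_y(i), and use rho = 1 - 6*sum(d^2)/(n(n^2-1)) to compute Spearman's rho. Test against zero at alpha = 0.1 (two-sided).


Step 1: Rank x and y separately (midranks; no ties here).
rank(x): 2->2, 13->5, 1->1, 10->4, 14->6, 18->9, 17->8, 7->3, 16->7
rank(y): 2->2, 8->8, 4->4, 6->6, 1->1, 9->9, 5->5, 3->3, 7->7
Step 2: d_i = R_x(i) - R_y(i); compute d_i^2.
  (2-2)^2=0, (5-8)^2=9, (1-4)^2=9, (4-6)^2=4, (6-1)^2=25, (9-9)^2=0, (8-5)^2=9, (3-3)^2=0, (7-7)^2=0
sum(d^2) = 56.
Step 3: rho = 1 - 6*56 / (9*(9^2 - 1)) = 1 - 336/720 = 0.533333.
Step 4: Under H0, t = rho * sqrt((n-2)/(1-rho^2)) = 1.6681 ~ t(7).
Step 5: Two-sided p-value from the t-distribution with 7 df = 0.139227.
Step 6: alpha = 0.1. fail to reject H0.

rho = 0.5333, p = 0.139227, fail to reject H0 at alpha = 0.1.


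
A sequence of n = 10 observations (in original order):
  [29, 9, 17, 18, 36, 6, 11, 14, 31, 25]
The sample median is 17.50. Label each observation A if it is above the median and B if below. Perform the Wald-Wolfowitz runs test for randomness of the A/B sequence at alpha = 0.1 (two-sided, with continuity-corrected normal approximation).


Step 1: Compute median = 17.50; label A = above, B = below.
Labels in order: ABBAABBBAA  (n_A = 5, n_B = 5)
Step 2: Count runs R = 5.
Step 3: Under H0 (random ordering), E[R] = 2*n_A*n_B/(n_A+n_B) + 1 = 2*5*5/10 + 1 = 6.0000.
        Var[R] = 2*n_A*n_B*(2*n_A*n_B - n_A - n_B) / ((n_A+n_B)^2 * (n_A+n_B-1)) = 2000/900 = 2.2222.
        SD[R] = 1.4907.
Step 4: Continuity-corrected z = (R + 0.5 - E[R]) / SD[R] = (5 + 0.5 - 6.0000) / 1.4907 = -0.3354.
Step 5: Two-sided p-value via normal approximation = 2*(1 - Phi(|z|)) = 0.737316.
Step 6: alpha = 0.1. fail to reject H0.

R = 5, z = -0.3354, p = 0.737316, fail to reject H0.


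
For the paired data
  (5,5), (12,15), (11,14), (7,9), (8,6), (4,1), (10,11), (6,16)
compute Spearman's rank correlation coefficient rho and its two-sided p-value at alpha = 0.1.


Step 1: Rank x and y separately (midranks; no ties here).
rank(x): 5->2, 12->8, 11->7, 7->4, 8->5, 4->1, 10->6, 6->3
rank(y): 5->2, 15->7, 14->6, 9->4, 6->3, 1->1, 11->5, 16->8
Step 2: d_i = R_x(i) - R_y(i); compute d_i^2.
  (2-2)^2=0, (8-7)^2=1, (7-6)^2=1, (4-4)^2=0, (5-3)^2=4, (1-1)^2=0, (6-5)^2=1, (3-8)^2=25
sum(d^2) = 32.
Step 3: rho = 1 - 6*32 / (8*(8^2 - 1)) = 1 - 192/504 = 0.619048.
Step 4: Under H0, t = rho * sqrt((n-2)/(1-rho^2)) = 1.9308 ~ t(6).
Step 5: Two-sided p-value from the t-distribution with 6 df = 0.101733.
Step 6: alpha = 0.1. fail to reject H0.

rho = 0.6190, p = 0.101733, fail to reject H0 at alpha = 0.1.


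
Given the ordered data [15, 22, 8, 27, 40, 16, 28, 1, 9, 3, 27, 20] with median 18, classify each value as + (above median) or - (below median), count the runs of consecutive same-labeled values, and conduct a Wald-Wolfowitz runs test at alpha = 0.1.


Step 1: Compute median = 18; label A = above, B = below.
Labels in order: BABAABABBBAA  (n_A = 6, n_B = 6)
Step 2: Count runs R = 8.
Step 3: Under H0 (random ordering), E[R] = 2*n_A*n_B/(n_A+n_B) + 1 = 2*6*6/12 + 1 = 7.0000.
        Var[R] = 2*n_A*n_B*(2*n_A*n_B - n_A - n_B) / ((n_A+n_B)^2 * (n_A+n_B-1)) = 4320/1584 = 2.7273.
        SD[R] = 1.6514.
Step 4: Continuity-corrected z = (R - 0.5 - E[R]) / SD[R] = (8 - 0.5 - 7.0000) / 1.6514 = 0.3028.
Step 5: Two-sided p-value via normal approximation = 2*(1 - Phi(|z|)) = 0.762069.
Step 6: alpha = 0.1. fail to reject H0.

R = 8, z = 0.3028, p = 0.762069, fail to reject H0.


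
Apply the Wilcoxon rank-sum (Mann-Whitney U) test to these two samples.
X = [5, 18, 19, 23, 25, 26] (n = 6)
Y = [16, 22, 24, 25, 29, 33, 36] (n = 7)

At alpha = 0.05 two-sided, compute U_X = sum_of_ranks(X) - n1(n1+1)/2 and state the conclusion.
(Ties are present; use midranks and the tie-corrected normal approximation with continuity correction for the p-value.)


Step 1: Combine and sort all 13 observations; assign midranks.
sorted (value, group): (5,X), (16,Y), (18,X), (19,X), (22,Y), (23,X), (24,Y), (25,X), (25,Y), (26,X), (29,Y), (33,Y), (36,Y)
ranks: 5->1, 16->2, 18->3, 19->4, 22->5, 23->6, 24->7, 25->8.5, 25->8.5, 26->10, 29->11, 33->12, 36->13
Step 2: Rank sum for X: R1 = 1 + 3 + 4 + 6 + 8.5 + 10 = 32.5.
Step 3: U_X = R1 - n1(n1+1)/2 = 32.5 - 6*7/2 = 32.5 - 21 = 11.5.
       U_Y = n1*n2 - U_X = 42 - 11.5 = 30.5.
Step 4: Ties are present, so use the tie-corrected normal approximation (with continuity correction) for the p-value.
Step 5: p-value = 0.197926; compare to alpha = 0.05. fail to reject H0.

U_X = 11.5, p = 0.197926, fail to reject H0 at alpha = 0.05.


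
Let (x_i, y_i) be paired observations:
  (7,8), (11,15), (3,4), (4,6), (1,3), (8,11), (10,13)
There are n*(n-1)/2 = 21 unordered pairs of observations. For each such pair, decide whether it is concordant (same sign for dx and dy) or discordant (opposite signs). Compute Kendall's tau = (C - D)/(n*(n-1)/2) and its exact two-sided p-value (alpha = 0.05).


Step 1: Enumerate the 21 unordered pairs (i,j) with i<j and classify each by sign(x_j-x_i) * sign(y_j-y_i).
  (1,2):dx=+4,dy=+7->C; (1,3):dx=-4,dy=-4->C; (1,4):dx=-3,dy=-2->C; (1,5):dx=-6,dy=-5->C
  (1,6):dx=+1,dy=+3->C; (1,7):dx=+3,dy=+5->C; (2,3):dx=-8,dy=-11->C; (2,4):dx=-7,dy=-9->C
  (2,5):dx=-10,dy=-12->C; (2,6):dx=-3,dy=-4->C; (2,7):dx=-1,dy=-2->C; (3,4):dx=+1,dy=+2->C
  (3,5):dx=-2,dy=-1->C; (3,6):dx=+5,dy=+7->C; (3,7):dx=+7,dy=+9->C; (4,5):dx=-3,dy=-3->C
  (4,6):dx=+4,dy=+5->C; (4,7):dx=+6,dy=+7->C; (5,6):dx=+7,dy=+8->C; (5,7):dx=+9,dy=+10->C
  (6,7):dx=+2,dy=+2->C
Step 2: C = 21, D = 0, total pairs = 21.
Step 3: tau = (C - D)/(n(n-1)/2) = (21 - 0)/21 = 1.000000.
Step 4: Exact two-sided p-value (enumerate n! = 5040 permutations of y under H0): p = 0.000397.
Step 5: alpha = 0.05. reject H0.

tau_b = 1.0000 (C=21, D=0), p = 0.000397, reject H0.


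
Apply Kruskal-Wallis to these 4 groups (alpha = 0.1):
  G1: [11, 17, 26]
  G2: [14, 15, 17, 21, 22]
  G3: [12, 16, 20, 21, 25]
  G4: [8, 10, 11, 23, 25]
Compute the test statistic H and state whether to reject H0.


Step 1: Combine all N = 18 observations and assign midranks.
sorted (value, group, rank): (8,G4,1), (10,G4,2), (11,G1,3.5), (11,G4,3.5), (12,G3,5), (14,G2,6), (15,G2,7), (16,G3,8), (17,G1,9.5), (17,G2,9.5), (20,G3,11), (21,G2,12.5), (21,G3,12.5), (22,G2,14), (23,G4,15), (25,G3,16.5), (25,G4,16.5), (26,G1,18)
Step 2: Sum ranks within each group.
R_1 = 31 (n_1 = 3)
R_2 = 49 (n_2 = 5)
R_3 = 53 (n_3 = 5)
R_4 = 38 (n_4 = 5)
Step 3: H = 12/(N(N+1)) * sum(R_i^2/n_i) - 3(N+1)
     = 12/(18*19) * (31^2/3 + 49^2/5 + 53^2/5 + 38^2/5) - 3*19
     = 0.035088 * 1651.13 - 57
     = 0.934503.
Step 4: Ties present; correction factor C = 1 - 24/(18^3 - 18) = 0.995872. Corrected H = 0.934503 / 0.995872 = 0.938377.
Step 5: Under H0, H ~ chi^2(3); p-value = 0.816158.
Step 6: alpha = 0.1. fail to reject H0.

H = 0.9384, df = 3, p = 0.816158, fail to reject H0.


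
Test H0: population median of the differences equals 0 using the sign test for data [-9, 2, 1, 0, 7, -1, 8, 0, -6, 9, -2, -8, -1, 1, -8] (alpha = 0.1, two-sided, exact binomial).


Step 1: Discard zero differences. Original n = 15; n_eff = number of nonzero differences = 13.
Nonzero differences (with sign): -9, +2, +1, +7, -1, +8, -6, +9, -2, -8, -1, +1, -8
Step 2: Count signs: positive = 6, negative = 7.
Step 3: Under H0: P(positive) = 0.5, so the number of positives S ~ Bin(13, 0.5).
Step 4: Two-sided exact p-value = sum of Bin(13,0.5) probabilities at or below the observed probability = 1.000000.
Step 5: alpha = 0.1. fail to reject H0.

n_eff = 13, pos = 6, neg = 7, p = 1.000000, fail to reject H0.


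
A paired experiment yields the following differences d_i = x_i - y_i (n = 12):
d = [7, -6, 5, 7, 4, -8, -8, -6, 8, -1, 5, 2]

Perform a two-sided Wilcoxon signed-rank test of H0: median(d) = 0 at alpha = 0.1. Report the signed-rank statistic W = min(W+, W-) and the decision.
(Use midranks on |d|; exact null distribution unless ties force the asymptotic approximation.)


Step 1: Drop any zero differences (none here) and take |d_i|.
|d| = [7, 6, 5, 7, 4, 8, 8, 6, 8, 1, 5, 2]
Step 2: Midrank |d_i| (ties get averaged ranks).
ranks: |7|->8.5, |6|->6.5, |5|->4.5, |7|->8.5, |4|->3, |8|->11, |8|->11, |6|->6.5, |8|->11, |1|->1, |5|->4.5, |2|->2
Step 3: Attach original signs; sum ranks with positive sign and with negative sign.
W+ = 8.5 + 4.5 + 8.5 + 3 + 11 + 4.5 + 2 = 42
W- = 6.5 + 11 + 11 + 6.5 + 1 = 36
(Check: W+ + W- = 78 should equal n(n+1)/2 = 78.)
Step 4: Test statistic W = min(W+, W-) = 36.
Step 5: Ties in |d|, so use the tie-corrected normal approximation.
        E[W] = n(n+1)/4 = 12*13/4 = 39.
        Tie groups: |d|=5 (t=2), |d|=6 (t=2), |d|=7 (t=2), |d|=8 (t=3); sum(t^3 - t) = 42.
        Var[W] = n(n+1)(2n+1)/24 - sum(t^3-t)/48 = 3900/24 - 42/48 = 161.625.
        z = (W - E[W]) / sqrt(Var[W]) = (36 - 39) / 12.7132 = -0.2360.
        Two-sided p = 2*Phi(z) = 0.813452.
Step 6: alpha = 0.1. fail to reject H0.

W+ = 42, W- = 36, W = min = 36, p = 0.813452, fail to reject H0.
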